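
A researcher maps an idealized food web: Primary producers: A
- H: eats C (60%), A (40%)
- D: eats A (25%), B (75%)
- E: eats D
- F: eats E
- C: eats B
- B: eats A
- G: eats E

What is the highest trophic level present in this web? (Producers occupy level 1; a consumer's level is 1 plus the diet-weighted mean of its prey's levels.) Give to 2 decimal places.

4.75

B: 1 + 1 = 2
C: 1 + 2 = 3
D: 1 + (0.25×1 + 0.75×2) = 2.75
E: 1 + 2.75 = 3.75
F: 1 + 3.75 = 4.75
G: 1 + 3.75 = 4.75
H: 1 + (0.6×3 + 0.4×1) = 3.2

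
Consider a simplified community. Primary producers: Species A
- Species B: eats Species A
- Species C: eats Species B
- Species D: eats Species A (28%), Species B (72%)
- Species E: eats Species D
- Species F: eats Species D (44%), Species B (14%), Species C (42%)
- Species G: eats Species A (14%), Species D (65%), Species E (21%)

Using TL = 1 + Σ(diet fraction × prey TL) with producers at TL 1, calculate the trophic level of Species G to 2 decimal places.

Species B: 1 + 1 = 2
Species C: 1 + 2 = 3
Species D: 1 + (0.28×1 + 0.72×2) = 2.72
Species E: 1 + 2.72 = 3.72
Species F: 1 + (0.44×2.72 + 0.14×2 + 0.42×3) = 3.7368
Species G: 1 + (0.14×1 + 0.65×2.72 + 0.21×3.72) = 3.6892

3.69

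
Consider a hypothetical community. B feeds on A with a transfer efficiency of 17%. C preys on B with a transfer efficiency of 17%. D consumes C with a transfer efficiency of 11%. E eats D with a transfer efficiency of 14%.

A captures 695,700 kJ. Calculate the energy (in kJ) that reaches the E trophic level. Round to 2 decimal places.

B: 695700 × 0.17 = 118269 kJ
C: 118269 × 0.17 = 20105.73 kJ
D: 20105.73 × 0.11 = 2211.6303 kJ
E: 2211.6303 × 0.14 = 309.628242 kJ

309.63 kJ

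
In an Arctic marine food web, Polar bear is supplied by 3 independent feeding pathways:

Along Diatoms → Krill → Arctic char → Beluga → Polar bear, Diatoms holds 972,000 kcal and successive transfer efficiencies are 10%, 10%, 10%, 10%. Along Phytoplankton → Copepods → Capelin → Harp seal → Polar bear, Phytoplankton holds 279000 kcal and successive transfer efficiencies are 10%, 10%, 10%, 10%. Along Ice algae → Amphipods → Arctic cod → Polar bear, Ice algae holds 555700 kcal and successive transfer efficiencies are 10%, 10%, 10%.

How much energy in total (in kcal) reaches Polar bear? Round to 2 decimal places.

680.80 kcal

Via Diatoms: 972000 × 0.1 × 0.1 × 0.1 × 0.1 = 97.2 kcal
Via Phytoplankton: 279000 × 0.1 × 0.1 × 0.1 × 0.1 = 27.9 kcal
Via Ice algae: 555700 × 0.1 × 0.1 × 0.1 = 555.7 kcal
Total at Polar bear: 97.2 + 27.9 + 555.7 = 680.8 kcal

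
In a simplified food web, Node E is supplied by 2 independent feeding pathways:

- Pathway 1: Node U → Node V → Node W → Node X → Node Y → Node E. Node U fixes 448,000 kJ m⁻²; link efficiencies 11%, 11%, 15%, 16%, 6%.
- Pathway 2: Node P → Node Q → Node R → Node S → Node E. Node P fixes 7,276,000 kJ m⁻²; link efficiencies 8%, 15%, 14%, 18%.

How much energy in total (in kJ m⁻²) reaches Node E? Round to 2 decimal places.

Pathway 1: 448000 × 0.11 × 0.11 × 0.15 × 0.16 × 0.06 = 7.805952 kJ m⁻²
Pathway 2: 7276000 × 0.08 × 0.15 × 0.14 × 0.18 = 2200.2624 kJ m⁻²
Total at Node E: 7.805952 + 2200.2624 = 2208.068352 kJ m⁻²

2208.07 kJ m⁻²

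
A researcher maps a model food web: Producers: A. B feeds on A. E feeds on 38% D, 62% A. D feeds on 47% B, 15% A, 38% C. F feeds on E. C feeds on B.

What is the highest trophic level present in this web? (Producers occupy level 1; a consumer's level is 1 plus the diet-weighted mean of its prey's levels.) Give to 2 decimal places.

B: 1 + 1 = 2
C: 1 + 2 = 3
D: 1 + (0.47×2 + 0.15×1 + 0.38×3) = 3.23
E: 1 + (0.38×3.23 + 0.62×1) = 2.8474
F: 1 + 2.8474 = 3.8474

3.85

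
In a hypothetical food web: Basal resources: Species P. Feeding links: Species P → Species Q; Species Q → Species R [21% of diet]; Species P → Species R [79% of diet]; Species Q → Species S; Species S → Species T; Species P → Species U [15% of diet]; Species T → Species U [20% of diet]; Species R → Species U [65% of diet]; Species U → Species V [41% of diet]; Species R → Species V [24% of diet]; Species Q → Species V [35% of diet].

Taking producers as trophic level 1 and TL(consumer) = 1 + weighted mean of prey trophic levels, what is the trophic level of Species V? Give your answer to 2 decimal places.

Species Q: 1 + 1 = 2
Species R: 1 + (0.21×2 + 0.79×1) = 2.21
Species S: 1 + 2 = 3
Species T: 1 + 3 = 4
Species U: 1 + (0.15×1 + 0.2×4 + 0.65×2.21) = 3.3865
Species V: 1 + (0.41×3.3865 + 0.24×2.21 + 0.35×2) = 3.618865

3.62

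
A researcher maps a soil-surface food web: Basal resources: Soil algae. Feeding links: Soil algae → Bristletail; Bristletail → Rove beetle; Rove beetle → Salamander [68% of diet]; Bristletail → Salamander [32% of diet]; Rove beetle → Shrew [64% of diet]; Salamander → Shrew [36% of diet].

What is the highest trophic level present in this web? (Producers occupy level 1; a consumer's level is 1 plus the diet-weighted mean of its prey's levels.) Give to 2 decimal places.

4.24

Bristletail: 1 + 1 = 2
Rove beetle: 1 + 2 = 3
Salamander: 1 + (0.68×3 + 0.32×2) = 3.68
Shrew: 1 + (0.64×3 + 0.36×3.68) = 4.2448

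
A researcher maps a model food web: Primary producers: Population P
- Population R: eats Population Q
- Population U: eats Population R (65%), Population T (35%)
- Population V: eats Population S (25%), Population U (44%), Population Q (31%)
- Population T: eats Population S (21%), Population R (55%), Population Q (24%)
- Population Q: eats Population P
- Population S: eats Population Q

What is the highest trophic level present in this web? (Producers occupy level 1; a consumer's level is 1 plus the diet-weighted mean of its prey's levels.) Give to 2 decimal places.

4.27

Population Q: 1 + 1 = 2
Population R: 1 + 2 = 3
Population S: 1 + 2 = 3
Population T: 1 + (0.21×3 + 0.55×3 + 0.24×2) = 3.76
Population U: 1 + (0.65×3 + 0.35×3.76) = 4.266
Population V: 1 + (0.25×3 + 0.44×4.266 + 0.31×2) = 4.24704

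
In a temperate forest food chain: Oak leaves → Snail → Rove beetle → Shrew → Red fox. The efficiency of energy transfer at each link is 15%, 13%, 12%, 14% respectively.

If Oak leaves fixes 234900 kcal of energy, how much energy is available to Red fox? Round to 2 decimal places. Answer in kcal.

Snail: 234900 × 0.15 = 35235 kcal
Rove beetle: 35235 × 0.13 = 4580.55 kcal
Shrew: 4580.55 × 0.12 = 549.666 kcal
Red fox: 549.666 × 0.14 = 76.95324 kcal

76.95 kcal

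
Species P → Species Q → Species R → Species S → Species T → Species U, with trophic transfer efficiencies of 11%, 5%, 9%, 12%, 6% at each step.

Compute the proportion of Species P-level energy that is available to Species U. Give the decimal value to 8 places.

Product of link efficiencies: 0.11 × 0.05 × 0.09 × 0.12 × 0.06 = 0.000003564

0.00000356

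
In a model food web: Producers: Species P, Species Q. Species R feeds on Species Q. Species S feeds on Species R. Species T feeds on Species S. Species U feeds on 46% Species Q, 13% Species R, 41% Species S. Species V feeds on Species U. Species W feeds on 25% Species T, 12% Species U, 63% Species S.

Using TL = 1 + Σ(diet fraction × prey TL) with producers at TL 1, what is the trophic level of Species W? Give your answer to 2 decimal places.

Species R: 1 + 1 = 2
Species S: 1 + 2 = 3
Species T: 1 + 3 = 4
Species U: 1 + (0.46×1 + 0.13×2 + 0.41×3) = 2.95
Species V: 1 + 2.95 = 3.95
Species W: 1 + (0.25×4 + 0.12×2.95 + 0.63×3) = 4.244

4.24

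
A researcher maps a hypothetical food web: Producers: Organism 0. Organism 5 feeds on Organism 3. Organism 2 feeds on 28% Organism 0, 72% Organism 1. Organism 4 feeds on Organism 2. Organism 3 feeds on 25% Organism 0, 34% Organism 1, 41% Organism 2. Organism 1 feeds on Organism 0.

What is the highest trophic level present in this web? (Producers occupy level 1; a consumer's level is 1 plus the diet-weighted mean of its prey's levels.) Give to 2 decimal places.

4.05

Organism 1: 1 + 1 = 2
Organism 2: 1 + (0.28×1 + 0.72×2) = 2.72
Organism 3: 1 + (0.25×1 + 0.34×2 + 0.41×2.72) = 3.0452
Organism 4: 1 + 2.72 = 3.72
Organism 5: 1 + 3.0452 = 4.0452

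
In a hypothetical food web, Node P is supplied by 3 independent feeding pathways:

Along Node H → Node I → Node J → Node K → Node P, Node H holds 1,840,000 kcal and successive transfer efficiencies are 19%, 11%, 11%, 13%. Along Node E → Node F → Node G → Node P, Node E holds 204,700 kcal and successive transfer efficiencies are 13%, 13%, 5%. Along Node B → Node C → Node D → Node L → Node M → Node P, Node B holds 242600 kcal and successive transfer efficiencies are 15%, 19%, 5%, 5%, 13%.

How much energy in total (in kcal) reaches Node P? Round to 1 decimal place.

725.1 kcal

Via Node H: 1840000 × 0.19 × 0.11 × 0.11 × 0.13 = 549.9208 kcal
Via Node E: 204700 × 0.13 × 0.13 × 0.05 = 172.9715 kcal
Via Node B: 242600 × 0.15 × 0.19 × 0.05 × 0.05 × 0.13 = 2.2470825 kcal
Total at Node P: 549.9208 + 172.9715 + 2.2470825 = 725.1393825 kcal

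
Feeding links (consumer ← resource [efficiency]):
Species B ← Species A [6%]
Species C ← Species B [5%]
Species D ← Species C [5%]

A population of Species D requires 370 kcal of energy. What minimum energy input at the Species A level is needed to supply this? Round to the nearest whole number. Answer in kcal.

Cumulative transfer efficiency: 0.06 × 0.05 × 0.05 = 0.00015
Species A energy = 370 / 0.00015 = 2466667 kcal

2466667 kcal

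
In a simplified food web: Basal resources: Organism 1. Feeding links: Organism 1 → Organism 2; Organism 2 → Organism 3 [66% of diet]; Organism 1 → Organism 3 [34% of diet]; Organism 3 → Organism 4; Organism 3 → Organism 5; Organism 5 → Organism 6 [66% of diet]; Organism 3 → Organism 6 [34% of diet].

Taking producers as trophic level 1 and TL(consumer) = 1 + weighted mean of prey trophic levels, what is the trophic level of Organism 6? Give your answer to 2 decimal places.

Organism 2: 1 + 1 = 2
Organism 3: 1 + (0.66×2 + 0.34×1) = 2.66
Organism 4: 1 + 2.66 = 3.66
Organism 5: 1 + 2.66 = 3.66
Organism 6: 1 + (0.66×3.66 + 0.34×2.66) = 4.32

4.32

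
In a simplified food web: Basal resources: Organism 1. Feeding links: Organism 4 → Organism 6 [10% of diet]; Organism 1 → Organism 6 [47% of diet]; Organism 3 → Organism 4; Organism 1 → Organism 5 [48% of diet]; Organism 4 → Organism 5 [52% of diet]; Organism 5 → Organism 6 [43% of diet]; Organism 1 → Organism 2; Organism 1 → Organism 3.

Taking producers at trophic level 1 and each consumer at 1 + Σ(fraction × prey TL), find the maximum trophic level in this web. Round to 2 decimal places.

3.08

Organism 2: 1 + 1 = 2
Organism 3: 1 + 1 = 2
Organism 4: 1 + 2 = 3
Organism 5: 1 + (0.48×1 + 0.52×3) = 3.04
Organism 6: 1 + (0.47×1 + 0.1×3 + 0.43×3.04) = 3.0772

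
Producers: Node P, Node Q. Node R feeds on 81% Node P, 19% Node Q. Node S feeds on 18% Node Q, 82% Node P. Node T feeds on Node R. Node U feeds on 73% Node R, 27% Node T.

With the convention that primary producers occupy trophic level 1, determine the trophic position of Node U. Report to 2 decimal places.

3.27

Node R: 1 + (0.81×1 + 0.19×1) = 2
Node S: 1 + (0.18×1 + 0.82×1) = 2
Node T: 1 + 2 = 3
Node U: 1 + (0.73×2 + 0.27×3) = 3.27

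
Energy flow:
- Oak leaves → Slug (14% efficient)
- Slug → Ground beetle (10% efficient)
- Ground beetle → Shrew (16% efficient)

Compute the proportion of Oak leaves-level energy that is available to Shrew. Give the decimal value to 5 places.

Product of link efficiencies: 0.14 × 0.1 × 0.16 = 0.00224

0.00224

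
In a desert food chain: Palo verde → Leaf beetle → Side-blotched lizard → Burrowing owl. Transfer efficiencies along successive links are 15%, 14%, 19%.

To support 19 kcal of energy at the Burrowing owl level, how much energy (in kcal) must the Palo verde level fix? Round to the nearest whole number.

4762 kcal

Cumulative transfer efficiency: 0.15 × 0.14 × 0.19 = 0.00399
Palo verde energy = 19 / 0.00399 = 4762 kcal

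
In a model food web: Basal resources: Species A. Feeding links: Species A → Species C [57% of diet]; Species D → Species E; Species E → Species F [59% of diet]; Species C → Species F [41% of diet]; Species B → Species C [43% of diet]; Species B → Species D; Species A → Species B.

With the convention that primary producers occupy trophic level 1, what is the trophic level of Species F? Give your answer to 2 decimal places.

Species B: 1 + 1 = 2
Species C: 1 + (0.57×1 + 0.43×2) = 2.43
Species D: 1 + 2 = 3
Species E: 1 + 3 = 4
Species F: 1 + (0.59×4 + 0.41×2.43) = 4.3563

4.36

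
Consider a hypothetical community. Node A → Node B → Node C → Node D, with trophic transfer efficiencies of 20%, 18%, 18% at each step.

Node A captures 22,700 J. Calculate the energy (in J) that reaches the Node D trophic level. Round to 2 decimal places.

147.10 J

Node B: 22700 × 0.2 = 4540 J
Node C: 4540 × 0.18 = 817.2 J
Node D: 817.2 × 0.18 = 147.096 J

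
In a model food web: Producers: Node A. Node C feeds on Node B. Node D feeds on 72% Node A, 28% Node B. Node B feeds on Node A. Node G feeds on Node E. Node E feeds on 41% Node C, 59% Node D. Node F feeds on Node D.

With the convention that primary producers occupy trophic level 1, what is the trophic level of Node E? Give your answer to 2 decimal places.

Node B: 1 + 1 = 2
Node C: 1 + 2 = 3
Node D: 1 + (0.72×1 + 0.28×2) = 2.28
Node E: 1 + (0.41×3 + 0.59×2.28) = 3.5752
Node F: 1 + 2.28 = 3.28
Node G: 1 + 3.5752 = 4.5752

3.58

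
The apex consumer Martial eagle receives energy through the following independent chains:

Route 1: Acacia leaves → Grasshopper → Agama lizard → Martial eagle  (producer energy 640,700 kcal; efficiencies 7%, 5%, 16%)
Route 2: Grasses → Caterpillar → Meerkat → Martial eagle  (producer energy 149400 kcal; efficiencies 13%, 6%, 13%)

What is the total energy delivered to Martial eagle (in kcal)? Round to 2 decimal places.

510.28 kcal

Route 1: 640700 × 0.07 × 0.05 × 0.16 = 358.792 kcal
Route 2: 149400 × 0.13 × 0.06 × 0.13 = 151.4916 kcal
Total at Martial eagle: 358.792 + 151.4916 = 510.2836 kcal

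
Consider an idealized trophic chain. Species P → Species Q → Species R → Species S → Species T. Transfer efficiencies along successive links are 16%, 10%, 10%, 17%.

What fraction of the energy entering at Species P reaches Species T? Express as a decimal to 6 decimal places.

0.000272

Product of link efficiencies: 0.16 × 0.1 × 0.1 × 0.17 = 0.000272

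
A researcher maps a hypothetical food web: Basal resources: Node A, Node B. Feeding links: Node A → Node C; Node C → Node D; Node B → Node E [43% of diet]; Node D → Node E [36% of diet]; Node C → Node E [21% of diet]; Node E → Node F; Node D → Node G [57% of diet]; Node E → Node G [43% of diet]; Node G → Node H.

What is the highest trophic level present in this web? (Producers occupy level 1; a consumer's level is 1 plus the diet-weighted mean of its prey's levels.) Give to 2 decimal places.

Node C: 1 + 1 = 2
Node D: 1 + 2 = 3
Node E: 1 + (0.43×1 + 0.36×3 + 0.21×2) = 2.93
Node F: 1 + 2.93 = 3.93
Node G: 1 + (0.57×3 + 0.43×2.93) = 3.9699
Node H: 1 + 3.9699 = 4.9699

4.97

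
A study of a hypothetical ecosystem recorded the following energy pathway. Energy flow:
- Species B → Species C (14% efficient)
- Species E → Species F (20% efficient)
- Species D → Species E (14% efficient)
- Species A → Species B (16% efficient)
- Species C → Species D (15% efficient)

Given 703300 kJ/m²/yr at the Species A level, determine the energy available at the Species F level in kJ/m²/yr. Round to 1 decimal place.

Species B: 703300 × 0.16 = 112528 kJ/m²/yr
Species C: 112528 × 0.14 = 15753.92 kJ/m²/yr
Species D: 15753.92 × 0.15 = 2363.088 kJ/m²/yr
Species E: 2363.088 × 0.14 = 330.83232 kJ/m²/yr
Species F: 330.83232 × 0.2 = 66.166464 kJ/m²/yr

66.2 kJ/m²/yr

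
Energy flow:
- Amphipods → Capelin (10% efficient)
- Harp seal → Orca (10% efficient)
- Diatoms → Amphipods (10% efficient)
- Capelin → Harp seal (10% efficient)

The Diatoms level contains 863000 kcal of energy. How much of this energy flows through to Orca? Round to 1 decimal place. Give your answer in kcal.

Amphipods: 863000 × 0.1 = 86300 kcal
Capelin: 86300 × 0.1 = 8630 kcal
Harp seal: 8630 × 0.1 = 863 kcal
Orca: 863 × 0.1 = 86.3 kcal

86.3 kcal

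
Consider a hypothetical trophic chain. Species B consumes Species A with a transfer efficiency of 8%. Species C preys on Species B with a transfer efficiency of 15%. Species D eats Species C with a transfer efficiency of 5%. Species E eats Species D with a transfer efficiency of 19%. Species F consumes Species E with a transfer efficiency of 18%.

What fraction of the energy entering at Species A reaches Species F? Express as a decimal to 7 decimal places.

0.0000205

Product of link efficiencies: 0.08 × 0.15 × 0.05 × 0.19 × 0.18 = 0.00002052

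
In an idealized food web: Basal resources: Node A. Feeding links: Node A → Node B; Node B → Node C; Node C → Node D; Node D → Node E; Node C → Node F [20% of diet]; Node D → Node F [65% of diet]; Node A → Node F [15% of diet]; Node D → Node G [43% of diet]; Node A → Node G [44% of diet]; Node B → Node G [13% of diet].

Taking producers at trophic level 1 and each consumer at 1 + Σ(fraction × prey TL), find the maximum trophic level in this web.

Node B: 1 + 1 = 2
Node C: 1 + 2 = 3
Node D: 1 + 3 = 4
Node E: 1 + 4 = 5
Node F: 1 + (0.2×3 + 0.65×4 + 0.15×1) = 4.35
Node G: 1 + (0.43×4 + 0.44×1 + 0.13×2) = 3.42

5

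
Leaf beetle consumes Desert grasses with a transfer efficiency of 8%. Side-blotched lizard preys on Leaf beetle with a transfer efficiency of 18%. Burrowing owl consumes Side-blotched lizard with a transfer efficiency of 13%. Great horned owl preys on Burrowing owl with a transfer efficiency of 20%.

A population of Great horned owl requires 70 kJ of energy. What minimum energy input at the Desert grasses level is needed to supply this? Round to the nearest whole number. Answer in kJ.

Cumulative transfer efficiency: 0.08 × 0.18 × 0.13 × 0.2 = 0.0003744
Desert grasses energy = 70 / 0.0003744 = 186966 kJ

186966 kJ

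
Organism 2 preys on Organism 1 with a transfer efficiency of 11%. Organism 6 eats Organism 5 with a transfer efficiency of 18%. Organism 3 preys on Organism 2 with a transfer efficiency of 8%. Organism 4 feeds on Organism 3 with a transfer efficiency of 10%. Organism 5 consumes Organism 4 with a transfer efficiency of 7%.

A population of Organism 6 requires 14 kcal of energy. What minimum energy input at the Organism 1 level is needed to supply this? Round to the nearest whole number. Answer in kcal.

1262626 kcal

Cumulative transfer efficiency: 0.11 × 0.08 × 0.1 × 0.07 × 0.18 = 0.000011088
Organism 1 energy = 14 / 0.000011088 = 1262626 kcal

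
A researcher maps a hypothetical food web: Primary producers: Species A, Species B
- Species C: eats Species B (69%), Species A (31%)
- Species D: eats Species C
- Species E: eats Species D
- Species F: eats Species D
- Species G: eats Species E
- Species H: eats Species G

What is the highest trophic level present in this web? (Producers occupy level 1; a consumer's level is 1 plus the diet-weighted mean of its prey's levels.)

6

Species C: 1 + (0.69×1 + 0.31×1) = 2
Species D: 1 + 2 = 3
Species E: 1 + 3 = 4
Species F: 1 + 3 = 4
Species G: 1 + 4 = 5
Species H: 1 + 5 = 6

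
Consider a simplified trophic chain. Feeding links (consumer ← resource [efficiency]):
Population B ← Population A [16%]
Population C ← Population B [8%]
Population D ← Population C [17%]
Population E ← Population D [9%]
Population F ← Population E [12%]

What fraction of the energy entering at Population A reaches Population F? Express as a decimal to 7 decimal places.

0.0000235

Product of link efficiencies: 0.16 × 0.08 × 0.17 × 0.09 × 0.12 = 0.0000235008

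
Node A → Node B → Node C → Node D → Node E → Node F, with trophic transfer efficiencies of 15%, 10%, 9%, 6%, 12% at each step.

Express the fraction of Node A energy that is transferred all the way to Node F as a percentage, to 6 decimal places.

Product of link efficiencies: 0.15 × 0.1 × 0.09 × 0.06 × 0.12 = 0.00000972
As a percentage: 0.00000972 × 100 = 0.000972%

0.000972%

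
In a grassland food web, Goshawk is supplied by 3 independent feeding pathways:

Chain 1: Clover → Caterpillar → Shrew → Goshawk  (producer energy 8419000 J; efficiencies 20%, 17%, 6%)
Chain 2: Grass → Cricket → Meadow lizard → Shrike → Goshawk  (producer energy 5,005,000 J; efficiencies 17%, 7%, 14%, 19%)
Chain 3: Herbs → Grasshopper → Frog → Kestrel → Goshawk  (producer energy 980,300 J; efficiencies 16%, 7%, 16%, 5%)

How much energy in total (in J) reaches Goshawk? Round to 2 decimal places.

18846.88 J

Chain 1: 8419000 × 0.2 × 0.17 × 0.06 = 17174.76 J
Chain 2: 5005000 × 0.17 × 0.07 × 0.14 × 0.19 = 1584.2827 J
Chain 3: 980300 × 0.16 × 0.07 × 0.16 × 0.05 = 87.83488 J
Total at Goshawk: 17174.76 + 1584.2827 + 87.83488 = 18846.87758 J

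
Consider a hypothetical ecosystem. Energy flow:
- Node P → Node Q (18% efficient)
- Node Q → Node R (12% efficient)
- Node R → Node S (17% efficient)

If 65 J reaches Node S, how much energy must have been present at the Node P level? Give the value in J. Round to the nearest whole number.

17702 J

Cumulative transfer efficiency: 0.18 × 0.12 × 0.17 = 0.003672
Node P energy = 65 / 0.003672 = 17702 J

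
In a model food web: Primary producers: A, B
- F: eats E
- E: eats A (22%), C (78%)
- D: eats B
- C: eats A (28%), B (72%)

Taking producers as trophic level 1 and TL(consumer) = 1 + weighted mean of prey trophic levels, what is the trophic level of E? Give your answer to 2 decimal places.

2.78

C: 1 + (0.28×1 + 0.72×1) = 2
D: 1 + 1 = 2
E: 1 + (0.22×1 + 0.78×2) = 2.78
F: 1 + 2.78 = 3.78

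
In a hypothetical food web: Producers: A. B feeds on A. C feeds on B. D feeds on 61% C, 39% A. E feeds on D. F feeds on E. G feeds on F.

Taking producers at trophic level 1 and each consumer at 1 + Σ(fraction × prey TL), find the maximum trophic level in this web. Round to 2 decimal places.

B: 1 + 1 = 2
C: 1 + 2 = 3
D: 1 + (0.61×3 + 0.39×1) = 3.22
E: 1 + 3.22 = 4.22
F: 1 + 4.22 = 5.22
G: 1 + 5.22 = 6.22

6.22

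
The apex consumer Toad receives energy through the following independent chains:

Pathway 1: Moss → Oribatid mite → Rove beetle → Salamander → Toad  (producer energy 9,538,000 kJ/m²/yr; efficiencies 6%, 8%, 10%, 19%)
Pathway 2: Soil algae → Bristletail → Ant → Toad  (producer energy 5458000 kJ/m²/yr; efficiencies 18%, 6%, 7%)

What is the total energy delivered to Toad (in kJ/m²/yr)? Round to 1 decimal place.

4996.1 kJ/m²/yr

Pathway 1: 9538000 × 0.06 × 0.08 × 0.1 × 0.19 = 869.8656 kJ/m²/yr
Pathway 2: 5458000 × 0.18 × 0.06 × 0.07 = 4126.248 kJ/m²/yr
Total at Toad: 869.8656 + 4126.248 = 4996.1136 kJ/m²/yr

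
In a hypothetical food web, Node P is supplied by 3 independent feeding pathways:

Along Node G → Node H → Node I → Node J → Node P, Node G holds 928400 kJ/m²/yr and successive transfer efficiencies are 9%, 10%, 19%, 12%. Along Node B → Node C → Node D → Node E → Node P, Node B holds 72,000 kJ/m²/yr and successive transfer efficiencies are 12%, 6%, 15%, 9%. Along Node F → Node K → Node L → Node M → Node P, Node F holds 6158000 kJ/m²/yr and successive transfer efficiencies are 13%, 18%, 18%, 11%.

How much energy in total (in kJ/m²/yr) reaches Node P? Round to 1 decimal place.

Via Node G: 928400 × 0.09 × 0.1 × 0.19 × 0.12 = 190.50768 kJ/m²/yr
Via Node B: 72000 × 0.12 × 0.06 × 0.15 × 0.09 = 6.9984 kJ/m²/yr
Via Node F: 6158000 × 0.13 × 0.18 × 0.18 × 0.11 = 2853.12456 kJ/m²/yr
Total at Node P: 190.50768 + 6.9984 + 2853.12456 = 3050.63064 kJ/m²/yr

3050.6 kJ/m²/yr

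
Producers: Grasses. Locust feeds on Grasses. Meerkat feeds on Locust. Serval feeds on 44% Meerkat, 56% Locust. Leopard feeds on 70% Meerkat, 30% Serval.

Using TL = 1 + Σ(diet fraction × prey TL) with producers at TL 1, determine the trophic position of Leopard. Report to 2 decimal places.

Locust: 1 + 1 = 2
Meerkat: 1 + 2 = 3
Serval: 1 + (0.44×3 + 0.56×2) = 3.44
Leopard: 1 + (0.7×3 + 0.3×3.44) = 4.132

4.13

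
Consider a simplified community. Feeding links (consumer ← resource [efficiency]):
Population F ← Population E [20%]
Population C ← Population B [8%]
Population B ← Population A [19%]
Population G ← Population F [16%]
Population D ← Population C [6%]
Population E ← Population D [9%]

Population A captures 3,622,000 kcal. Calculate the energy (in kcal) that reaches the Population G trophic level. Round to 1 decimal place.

Population B: 3622000 × 0.19 = 688180 kcal
Population C: 688180 × 0.08 = 55054.4 kcal
Population D: 55054.4 × 0.06 = 3303.264 kcal
Population E: 3303.264 × 0.09 = 297.29376 kcal
Population F: 297.29376 × 0.2 = 59.458752 kcal
Population G: 59.458752 × 0.16 = 9.51340032 kcal

9.5 kcal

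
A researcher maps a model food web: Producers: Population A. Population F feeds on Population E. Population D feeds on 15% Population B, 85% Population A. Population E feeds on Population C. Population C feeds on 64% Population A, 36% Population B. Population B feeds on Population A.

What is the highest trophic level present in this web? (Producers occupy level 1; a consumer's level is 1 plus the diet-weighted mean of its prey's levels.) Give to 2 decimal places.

4.36

Population B: 1 + 1 = 2
Population C: 1 + (0.64×1 + 0.36×2) = 2.36
Population D: 1 + (0.15×2 + 0.85×1) = 2.15
Population E: 1 + 2.36 = 3.36
Population F: 1 + 3.36 = 4.36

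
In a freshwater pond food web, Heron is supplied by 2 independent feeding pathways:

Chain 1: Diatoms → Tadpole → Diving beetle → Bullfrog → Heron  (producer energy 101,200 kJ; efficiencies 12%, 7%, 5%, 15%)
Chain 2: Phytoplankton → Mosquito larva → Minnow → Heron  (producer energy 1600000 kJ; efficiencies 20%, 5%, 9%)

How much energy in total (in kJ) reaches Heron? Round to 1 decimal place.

Chain 1: 101200 × 0.12 × 0.07 × 0.05 × 0.15 = 6.3756 kJ
Chain 2: 1600000 × 0.2 × 0.05 × 0.09 = 1440 kJ
Total at Heron: 6.3756 + 1440 = 1446.3756 kJ

1446.4 kJ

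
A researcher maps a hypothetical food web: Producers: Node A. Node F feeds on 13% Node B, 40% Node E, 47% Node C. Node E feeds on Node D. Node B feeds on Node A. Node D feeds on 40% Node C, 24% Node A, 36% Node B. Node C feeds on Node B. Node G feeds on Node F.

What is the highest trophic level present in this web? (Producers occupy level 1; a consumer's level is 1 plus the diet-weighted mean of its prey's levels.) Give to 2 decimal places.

Node B: 1 + 1 = 2
Node C: 1 + 2 = 3
Node D: 1 + (0.4×3 + 0.24×1 + 0.36×2) = 3.16
Node E: 1 + 3.16 = 4.16
Node F: 1 + (0.13×2 + 0.4×4.16 + 0.47×3) = 4.334
Node G: 1 + 4.334 = 5.334

5.33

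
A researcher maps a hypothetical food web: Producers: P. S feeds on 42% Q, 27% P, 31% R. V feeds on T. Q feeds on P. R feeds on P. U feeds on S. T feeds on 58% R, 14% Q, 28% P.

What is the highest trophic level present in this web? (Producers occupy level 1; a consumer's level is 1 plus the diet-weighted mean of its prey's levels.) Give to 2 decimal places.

Q: 1 + 1 = 2
R: 1 + 1 = 2
S: 1 + (0.42×2 + 0.27×1 + 0.31×2) = 2.73
T: 1 + (0.58×2 + 0.14×2 + 0.28×1) = 2.72
U: 1 + 2.73 = 3.73
V: 1 + 2.72 = 3.72

3.73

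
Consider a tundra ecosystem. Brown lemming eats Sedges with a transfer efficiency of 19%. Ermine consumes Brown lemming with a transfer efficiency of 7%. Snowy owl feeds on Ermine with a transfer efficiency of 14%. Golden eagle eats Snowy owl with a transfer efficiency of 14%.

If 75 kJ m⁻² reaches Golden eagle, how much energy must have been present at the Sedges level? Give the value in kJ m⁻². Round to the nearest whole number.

Cumulative transfer efficiency: 0.19 × 0.07 × 0.14 × 0.14 = 0.00026068
Sedges energy = 75 / 0.00026068 = 287709 kJ m⁻²

287709 kJ m⁻²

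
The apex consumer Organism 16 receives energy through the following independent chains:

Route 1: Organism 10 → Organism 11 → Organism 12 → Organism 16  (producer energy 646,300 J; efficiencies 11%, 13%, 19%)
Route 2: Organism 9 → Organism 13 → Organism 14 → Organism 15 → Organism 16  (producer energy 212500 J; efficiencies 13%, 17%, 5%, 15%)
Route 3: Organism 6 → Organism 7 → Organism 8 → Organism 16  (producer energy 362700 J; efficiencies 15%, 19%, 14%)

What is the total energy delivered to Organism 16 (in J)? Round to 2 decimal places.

3238.39 J

Route 1: 646300 × 0.11 × 0.13 × 0.19 = 1755.9971 J
Route 2: 212500 × 0.13 × 0.17 × 0.05 × 0.15 = 35.221875 J
Route 3: 362700 × 0.15 × 0.19 × 0.14 = 1447.173 J
Total at Organism 16: 1755.9971 + 35.221875 + 1447.173 = 3238.391975 J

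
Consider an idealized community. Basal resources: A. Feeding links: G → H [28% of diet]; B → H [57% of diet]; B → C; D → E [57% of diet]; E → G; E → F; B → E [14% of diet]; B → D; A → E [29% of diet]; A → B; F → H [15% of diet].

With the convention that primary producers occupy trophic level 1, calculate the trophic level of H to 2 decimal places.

B: 1 + 1 = 2
C: 1 + 2 = 3
D: 1 + 2 = 3
E: 1 + (0.14×2 + 0.57×3 + 0.29×1) = 3.28
F: 1 + 3.28 = 4.28
G: 1 + 3.28 = 4.28
H: 1 + (0.28×4.28 + 0.15×4.28 + 0.57×2) = 3.9804

3.98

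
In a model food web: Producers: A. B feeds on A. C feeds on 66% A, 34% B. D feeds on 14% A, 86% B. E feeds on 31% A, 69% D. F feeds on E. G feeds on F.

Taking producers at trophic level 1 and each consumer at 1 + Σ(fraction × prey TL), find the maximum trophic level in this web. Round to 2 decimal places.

5.28

B: 1 + 1 = 2
C: 1 + (0.66×1 + 0.34×2) = 2.34
D: 1 + (0.14×1 + 0.86×2) = 2.86
E: 1 + (0.31×1 + 0.69×2.86) = 3.2834
F: 1 + 3.2834 = 4.2834
G: 1 + 4.2834 = 5.2834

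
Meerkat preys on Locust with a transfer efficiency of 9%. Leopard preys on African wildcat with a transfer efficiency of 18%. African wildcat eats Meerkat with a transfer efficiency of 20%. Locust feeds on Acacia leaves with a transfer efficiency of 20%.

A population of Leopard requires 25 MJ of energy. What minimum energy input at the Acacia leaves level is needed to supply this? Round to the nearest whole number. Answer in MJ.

38580 MJ

Cumulative transfer efficiency: 0.2 × 0.09 × 0.2 × 0.18 = 0.000648
Acacia leaves energy = 25 / 0.000648 = 38580 MJ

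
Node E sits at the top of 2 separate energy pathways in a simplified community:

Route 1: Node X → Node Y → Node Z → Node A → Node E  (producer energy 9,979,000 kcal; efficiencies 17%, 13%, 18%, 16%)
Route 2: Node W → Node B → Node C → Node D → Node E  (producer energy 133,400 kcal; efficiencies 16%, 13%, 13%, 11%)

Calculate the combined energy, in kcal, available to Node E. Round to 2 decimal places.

Route 1: 9979000 × 0.17 × 0.13 × 0.18 × 0.16 = 6351.43392 kcal
Route 2: 133400 × 0.16 × 0.13 × 0.13 × 0.11 = 39.678496 kcal
Total at Node E: 6351.43392 + 39.678496 = 6391.112416 kcal

6391.11 kcal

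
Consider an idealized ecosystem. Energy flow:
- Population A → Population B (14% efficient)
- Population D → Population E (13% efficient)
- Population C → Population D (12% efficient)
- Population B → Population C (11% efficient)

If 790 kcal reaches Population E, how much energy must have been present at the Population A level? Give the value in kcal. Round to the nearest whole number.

Cumulative transfer efficiency: 0.14 × 0.11 × 0.12 × 0.13 = 0.00024024
Population A energy = 790 / 0.00024024 = 3288378 kcal

3288378 kcal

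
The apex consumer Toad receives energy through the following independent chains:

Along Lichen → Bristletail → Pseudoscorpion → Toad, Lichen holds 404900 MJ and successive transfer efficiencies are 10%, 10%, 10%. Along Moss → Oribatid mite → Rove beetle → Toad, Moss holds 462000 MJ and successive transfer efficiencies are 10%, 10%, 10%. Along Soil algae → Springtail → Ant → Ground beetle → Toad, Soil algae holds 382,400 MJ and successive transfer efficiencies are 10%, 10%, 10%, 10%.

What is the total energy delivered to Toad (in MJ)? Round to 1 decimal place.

905.1 MJ

Via Lichen: 404900 × 0.1 × 0.1 × 0.1 = 404.9 MJ
Via Moss: 462000 × 0.1 × 0.1 × 0.1 = 462 MJ
Via Soil algae: 382400 × 0.1 × 0.1 × 0.1 × 0.1 = 38.24 MJ
Total at Toad: 404.9 + 462 + 38.24 = 905.14 MJ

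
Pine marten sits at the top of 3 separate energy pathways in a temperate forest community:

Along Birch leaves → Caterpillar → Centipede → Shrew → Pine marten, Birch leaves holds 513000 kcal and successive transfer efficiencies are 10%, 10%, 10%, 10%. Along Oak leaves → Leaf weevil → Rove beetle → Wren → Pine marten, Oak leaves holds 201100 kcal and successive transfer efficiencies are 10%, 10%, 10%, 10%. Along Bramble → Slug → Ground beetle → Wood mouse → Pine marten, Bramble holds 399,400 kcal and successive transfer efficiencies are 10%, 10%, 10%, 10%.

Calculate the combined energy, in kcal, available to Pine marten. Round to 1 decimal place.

111.4 kcal

Via Birch leaves: 513000 × 0.1 × 0.1 × 0.1 × 0.1 = 51.3 kcal
Via Oak leaves: 201100 × 0.1 × 0.1 × 0.1 × 0.1 = 20.11 kcal
Via Bramble: 399400 × 0.1 × 0.1 × 0.1 × 0.1 = 39.94 kcal
Total at Pine marten: 51.3 + 20.11 + 39.94 = 111.35 kcal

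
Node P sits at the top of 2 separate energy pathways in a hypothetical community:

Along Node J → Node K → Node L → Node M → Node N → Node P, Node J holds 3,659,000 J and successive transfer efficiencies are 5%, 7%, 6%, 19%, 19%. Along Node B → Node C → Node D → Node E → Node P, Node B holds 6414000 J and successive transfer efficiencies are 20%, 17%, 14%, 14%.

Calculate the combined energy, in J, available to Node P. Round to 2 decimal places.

Via Node J: 3659000 × 0.05 × 0.07 × 0.06 × 0.19 × 0.19 = 27.738879 J
Via Node B: 6414000 × 0.2 × 0.17 × 0.14 × 0.14 = 4274.2896 J
Total at Node P: 27.738879 + 4274.2896 = 4302.028479 J

4302.03 J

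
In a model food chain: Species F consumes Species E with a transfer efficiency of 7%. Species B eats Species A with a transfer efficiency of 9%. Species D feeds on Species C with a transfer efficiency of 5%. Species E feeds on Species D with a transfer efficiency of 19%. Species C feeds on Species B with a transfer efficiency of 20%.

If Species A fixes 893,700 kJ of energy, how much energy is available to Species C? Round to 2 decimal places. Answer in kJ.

16086.60 kJ

Species B: 893700 × 0.09 = 80433 kJ
Species C: 80433 × 0.2 = 16086.6 kJ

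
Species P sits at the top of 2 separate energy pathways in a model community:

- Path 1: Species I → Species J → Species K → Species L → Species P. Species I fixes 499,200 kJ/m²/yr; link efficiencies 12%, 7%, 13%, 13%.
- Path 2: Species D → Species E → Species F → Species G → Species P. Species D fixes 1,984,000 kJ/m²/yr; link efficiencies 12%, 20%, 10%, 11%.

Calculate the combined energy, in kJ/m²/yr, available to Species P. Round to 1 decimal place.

594.6 kJ/m²/yr

Path 1: 499200 × 0.12 × 0.07 × 0.13 × 0.13 = 70.866432 kJ/m²/yr
Path 2: 1984000 × 0.12 × 0.2 × 0.1 × 0.11 = 523.776 kJ/m²/yr
Total at Species P: 70.866432 + 523.776 = 594.642432 kJ/m²/yr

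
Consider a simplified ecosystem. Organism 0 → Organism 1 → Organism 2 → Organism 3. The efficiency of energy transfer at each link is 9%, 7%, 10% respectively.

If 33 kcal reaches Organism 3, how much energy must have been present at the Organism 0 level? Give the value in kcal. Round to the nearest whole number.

52381 kcal

Cumulative transfer efficiency: 0.09 × 0.07 × 0.1 = 0.00063
Organism 0 energy = 33 / 0.00063 = 52381 kcal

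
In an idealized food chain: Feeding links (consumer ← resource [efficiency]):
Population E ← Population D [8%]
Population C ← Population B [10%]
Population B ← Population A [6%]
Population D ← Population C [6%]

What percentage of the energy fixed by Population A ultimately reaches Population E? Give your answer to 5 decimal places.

Product of link efficiencies: 0.06 × 0.1 × 0.06 × 0.08 = 0.0000288
As a percentage: 0.0000288 × 100 = 0.00288%

0.00288%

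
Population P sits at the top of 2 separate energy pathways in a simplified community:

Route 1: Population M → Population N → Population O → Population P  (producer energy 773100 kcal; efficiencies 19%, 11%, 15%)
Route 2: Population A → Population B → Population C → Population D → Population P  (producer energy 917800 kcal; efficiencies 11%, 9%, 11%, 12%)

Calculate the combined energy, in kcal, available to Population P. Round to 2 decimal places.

Route 1: 773100 × 0.19 × 0.11 × 0.15 = 2423.6685 kcal
Route 2: 917800 × 0.11 × 0.09 × 0.11 × 0.12 = 119.938104 kcal
Total at Population P: 2423.6685 + 119.938104 = 2543.606604 kcal

2543.61 kcal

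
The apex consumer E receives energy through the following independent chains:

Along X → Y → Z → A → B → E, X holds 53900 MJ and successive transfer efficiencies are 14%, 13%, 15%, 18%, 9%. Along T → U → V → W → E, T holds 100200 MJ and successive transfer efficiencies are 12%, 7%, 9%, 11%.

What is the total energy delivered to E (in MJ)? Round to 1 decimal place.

Via X: 53900 × 0.14 × 0.13 × 0.15 × 0.18 × 0.09 = 2.3837814 MJ
Via T: 100200 × 0.12 × 0.07 × 0.09 × 0.11 = 8.332632 MJ
Total at E: 2.3837814 + 8.332632 = 10.7164134 MJ

10.7 MJ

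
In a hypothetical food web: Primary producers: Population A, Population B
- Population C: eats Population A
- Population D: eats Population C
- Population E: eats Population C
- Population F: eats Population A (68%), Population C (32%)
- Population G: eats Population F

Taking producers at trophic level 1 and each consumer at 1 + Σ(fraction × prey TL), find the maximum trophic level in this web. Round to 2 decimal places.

Population C: 1 + 1 = 2
Population D: 1 + 2 = 3
Population E: 1 + 2 = 3
Population F: 1 + (0.68×1 + 0.32×2) = 2.32
Population G: 1 + 2.32 = 3.32

3.32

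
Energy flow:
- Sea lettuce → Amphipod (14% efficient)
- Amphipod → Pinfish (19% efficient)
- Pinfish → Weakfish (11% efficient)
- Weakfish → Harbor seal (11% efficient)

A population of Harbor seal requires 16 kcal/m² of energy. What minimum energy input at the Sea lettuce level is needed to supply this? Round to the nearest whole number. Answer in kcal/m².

Cumulative transfer efficiency: 0.14 × 0.19 × 0.11 × 0.11 = 0.00032186
Sea lettuce energy = 16 / 0.00032186 = 49711 kcal/m²

49711 kcal/m²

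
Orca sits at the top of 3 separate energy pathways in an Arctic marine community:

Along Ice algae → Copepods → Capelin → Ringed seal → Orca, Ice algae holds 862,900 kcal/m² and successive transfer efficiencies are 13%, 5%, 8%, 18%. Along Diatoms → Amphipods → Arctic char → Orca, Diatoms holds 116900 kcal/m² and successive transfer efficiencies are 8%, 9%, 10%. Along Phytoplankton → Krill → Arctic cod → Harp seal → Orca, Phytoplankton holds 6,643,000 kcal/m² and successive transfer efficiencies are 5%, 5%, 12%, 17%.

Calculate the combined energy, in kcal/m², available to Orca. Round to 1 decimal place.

503.7 kcal/m²

Via Ice algae: 862900 × 0.13 × 0.05 × 0.08 × 0.18 = 80.76744 kcal/m²
Via Diatoms: 116900 × 0.08 × 0.09 × 0.1 = 84.168 kcal/m²
Via Phytoplankton: 6643000 × 0.05 × 0.05 × 0.12 × 0.17 = 338.793 kcal/m²
Total at Orca: 80.76744 + 84.168 + 338.793 = 503.72844 kcal/m²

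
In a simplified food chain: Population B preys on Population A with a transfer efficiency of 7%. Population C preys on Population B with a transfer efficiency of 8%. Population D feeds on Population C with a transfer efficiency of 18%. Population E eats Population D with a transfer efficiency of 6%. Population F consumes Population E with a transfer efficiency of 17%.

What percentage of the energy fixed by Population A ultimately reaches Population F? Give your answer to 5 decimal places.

Product of link efficiencies: 0.07 × 0.08 × 0.18 × 0.06 × 0.17 = 0.0000102816
As a percentage: 0.0000102816 × 100 = 0.00103%

0.00103%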